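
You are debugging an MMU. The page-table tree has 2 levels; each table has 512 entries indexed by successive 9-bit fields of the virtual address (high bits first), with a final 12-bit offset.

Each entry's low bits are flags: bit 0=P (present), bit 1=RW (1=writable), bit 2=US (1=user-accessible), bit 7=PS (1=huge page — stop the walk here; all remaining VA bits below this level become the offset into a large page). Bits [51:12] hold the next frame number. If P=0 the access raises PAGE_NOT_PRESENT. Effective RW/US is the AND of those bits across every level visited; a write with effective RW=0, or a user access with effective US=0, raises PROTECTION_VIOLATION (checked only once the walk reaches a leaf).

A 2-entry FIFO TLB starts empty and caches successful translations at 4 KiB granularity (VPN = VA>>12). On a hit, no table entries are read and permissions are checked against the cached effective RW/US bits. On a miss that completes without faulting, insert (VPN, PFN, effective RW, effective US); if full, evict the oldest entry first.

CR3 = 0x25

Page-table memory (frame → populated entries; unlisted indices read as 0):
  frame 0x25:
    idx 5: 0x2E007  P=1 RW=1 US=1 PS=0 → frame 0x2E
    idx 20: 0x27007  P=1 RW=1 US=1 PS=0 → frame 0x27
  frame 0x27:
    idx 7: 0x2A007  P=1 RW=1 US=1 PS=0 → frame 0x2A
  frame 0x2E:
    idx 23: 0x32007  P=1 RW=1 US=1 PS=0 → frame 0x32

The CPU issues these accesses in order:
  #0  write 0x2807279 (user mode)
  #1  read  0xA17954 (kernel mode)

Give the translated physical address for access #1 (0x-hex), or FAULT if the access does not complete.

Trace:
#0 VA=0x2807279 (w,user):
  L0 @0x25[20] → 0x27007  P=1,RW=1,US=1,PS=0
  L1 @0x27[7] → 0x2A007  P=1,RW=1,US=1,PS=0
  ✓ 0x2A279  — 2 lookups
#1 VA=0xA17954 (r,kernel):
  L0 @0x25[5] → 0x2E007  P=1,RW=1,US=1,PS=0
  L1 @0x2E[23] → 0x32007  P=1,RW=1,US=1,PS=0
  ✓ 0x32954  — 2 lookups

Access #1 PA: 0x32954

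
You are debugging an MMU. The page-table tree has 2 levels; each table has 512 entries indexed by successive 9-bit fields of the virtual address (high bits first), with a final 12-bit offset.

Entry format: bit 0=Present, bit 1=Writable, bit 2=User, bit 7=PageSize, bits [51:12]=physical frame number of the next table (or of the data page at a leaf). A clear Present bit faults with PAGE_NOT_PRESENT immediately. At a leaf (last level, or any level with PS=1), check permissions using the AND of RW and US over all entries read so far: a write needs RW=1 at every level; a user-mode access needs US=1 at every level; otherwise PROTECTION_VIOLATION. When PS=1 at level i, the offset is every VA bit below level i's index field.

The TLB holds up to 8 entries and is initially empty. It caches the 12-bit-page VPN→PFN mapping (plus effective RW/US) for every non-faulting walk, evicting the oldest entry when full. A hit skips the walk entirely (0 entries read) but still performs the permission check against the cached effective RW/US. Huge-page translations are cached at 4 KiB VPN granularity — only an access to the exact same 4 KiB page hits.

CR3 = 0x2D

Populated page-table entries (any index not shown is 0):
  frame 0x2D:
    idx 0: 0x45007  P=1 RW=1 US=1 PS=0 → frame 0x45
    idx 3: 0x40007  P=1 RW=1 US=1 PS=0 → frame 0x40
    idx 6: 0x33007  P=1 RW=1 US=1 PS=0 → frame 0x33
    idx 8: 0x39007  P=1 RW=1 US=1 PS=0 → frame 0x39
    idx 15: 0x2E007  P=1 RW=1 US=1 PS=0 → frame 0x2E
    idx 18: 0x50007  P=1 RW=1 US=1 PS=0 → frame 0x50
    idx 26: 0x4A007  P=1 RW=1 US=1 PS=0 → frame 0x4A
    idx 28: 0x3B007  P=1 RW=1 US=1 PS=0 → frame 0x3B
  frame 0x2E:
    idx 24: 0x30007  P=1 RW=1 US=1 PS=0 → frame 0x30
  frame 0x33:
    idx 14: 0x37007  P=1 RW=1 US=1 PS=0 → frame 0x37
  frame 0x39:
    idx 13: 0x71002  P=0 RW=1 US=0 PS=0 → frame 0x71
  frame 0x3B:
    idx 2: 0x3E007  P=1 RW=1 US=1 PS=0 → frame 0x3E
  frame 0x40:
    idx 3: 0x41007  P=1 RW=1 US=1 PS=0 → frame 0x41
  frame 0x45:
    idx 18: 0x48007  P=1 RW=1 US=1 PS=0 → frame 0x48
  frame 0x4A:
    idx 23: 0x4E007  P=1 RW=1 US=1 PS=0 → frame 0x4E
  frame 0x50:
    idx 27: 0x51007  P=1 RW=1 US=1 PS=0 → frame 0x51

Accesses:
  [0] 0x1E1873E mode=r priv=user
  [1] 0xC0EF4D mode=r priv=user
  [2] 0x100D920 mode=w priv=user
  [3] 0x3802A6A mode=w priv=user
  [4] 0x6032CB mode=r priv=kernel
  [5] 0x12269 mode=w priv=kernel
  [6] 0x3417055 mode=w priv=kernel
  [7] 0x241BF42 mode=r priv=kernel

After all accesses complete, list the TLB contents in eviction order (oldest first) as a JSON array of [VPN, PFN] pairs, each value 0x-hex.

Walk each access:
#0 VA=0x1E1873E (r,user):
  [0] read 0x2D idx=15: raw=0x2E007 flags P=1 W=1 U=1 S=0
  [1] read 0x2E idx=24: raw=0x30007 flags P=1 W=1 U=1 S=0
  ⇒ phys 0x3073E  [2 reads]
#1 VA=0xC0EF4D (r,user):
  [0] read 0x2D idx=6: raw=0x33007 flags P=1 W=1 U=1 S=0
  [1] read 0x33 idx=14: raw=0x37007 flags P=1 W=1 U=1 S=0
  ⇒ phys 0x37F4D  [2 reads]
#2 VA=0x100D920 (w,user):
  [0] read 0x2D idx=8: raw=0x39007 flags P=1 W=1 U=1 S=0
  [1] read 0x39 idx=13: raw=0x71002 flags P=0 W=1 U=0 S=0
  → PAGE_NOT_PRESENT  (2 entries read)
#3 VA=0x3802A6A (w,user):
  [0] read 0x2D idx=28: raw=0x3B007 flags P=1 W=1 U=1 S=0
  [1] read 0x3B idx=2: raw=0x3E007 flags P=1 W=1 U=1 S=0
  ⇒ phys 0x3EA6A  [2 reads]
#4 VA=0x6032CB (r,kernel):
  [0] read 0x2D idx=3: raw=0x40007 flags P=1 W=1 U=1 S=0
  [1] read 0x40 idx=3: raw=0x41007 flags P=1 W=1 U=1 S=0
  ⇒ phys 0x412CB  [2 reads]
#5 VA=0x12269 (w,kernel):
  [0] read 0x2D idx=0: raw=0x45007 flags P=1 W=1 U=1 S=0
  [1] read 0x45 idx=18: raw=0x48007 flags P=1 W=1 U=1 S=0
  ⇒ phys 0x48269  [2 reads]
#6 VA=0x3417055 (w,kernel):
  [0] read 0x2D idx=26: raw=0x4A007 flags P=1 W=1 U=1 S=0
  [1] read 0x4A idx=23: raw=0x4E007 flags P=1 W=1 U=1 S=0
  ⇒ phys 0x4E055  [2 reads]
#7 VA=0x241BF42 (r,kernel):
  [0] read 0x2D idx=18: raw=0x50007 flags P=1 W=1 U=1 S=0
  [1] read 0x50 idx=27: raw=0x51007 flags P=1 W=1 U=1 S=0
  ⇒ phys 0x51F42  [2 reads]

TLB: [["0x1E18", "0x30"], ["0xC0E", "0x37"], ["0x3802", "0x3E"], ["0x603", "0x41"], ["0x12", "0x48"], ["0x3417", "0x4E"], ["0x241B", "0x51"]]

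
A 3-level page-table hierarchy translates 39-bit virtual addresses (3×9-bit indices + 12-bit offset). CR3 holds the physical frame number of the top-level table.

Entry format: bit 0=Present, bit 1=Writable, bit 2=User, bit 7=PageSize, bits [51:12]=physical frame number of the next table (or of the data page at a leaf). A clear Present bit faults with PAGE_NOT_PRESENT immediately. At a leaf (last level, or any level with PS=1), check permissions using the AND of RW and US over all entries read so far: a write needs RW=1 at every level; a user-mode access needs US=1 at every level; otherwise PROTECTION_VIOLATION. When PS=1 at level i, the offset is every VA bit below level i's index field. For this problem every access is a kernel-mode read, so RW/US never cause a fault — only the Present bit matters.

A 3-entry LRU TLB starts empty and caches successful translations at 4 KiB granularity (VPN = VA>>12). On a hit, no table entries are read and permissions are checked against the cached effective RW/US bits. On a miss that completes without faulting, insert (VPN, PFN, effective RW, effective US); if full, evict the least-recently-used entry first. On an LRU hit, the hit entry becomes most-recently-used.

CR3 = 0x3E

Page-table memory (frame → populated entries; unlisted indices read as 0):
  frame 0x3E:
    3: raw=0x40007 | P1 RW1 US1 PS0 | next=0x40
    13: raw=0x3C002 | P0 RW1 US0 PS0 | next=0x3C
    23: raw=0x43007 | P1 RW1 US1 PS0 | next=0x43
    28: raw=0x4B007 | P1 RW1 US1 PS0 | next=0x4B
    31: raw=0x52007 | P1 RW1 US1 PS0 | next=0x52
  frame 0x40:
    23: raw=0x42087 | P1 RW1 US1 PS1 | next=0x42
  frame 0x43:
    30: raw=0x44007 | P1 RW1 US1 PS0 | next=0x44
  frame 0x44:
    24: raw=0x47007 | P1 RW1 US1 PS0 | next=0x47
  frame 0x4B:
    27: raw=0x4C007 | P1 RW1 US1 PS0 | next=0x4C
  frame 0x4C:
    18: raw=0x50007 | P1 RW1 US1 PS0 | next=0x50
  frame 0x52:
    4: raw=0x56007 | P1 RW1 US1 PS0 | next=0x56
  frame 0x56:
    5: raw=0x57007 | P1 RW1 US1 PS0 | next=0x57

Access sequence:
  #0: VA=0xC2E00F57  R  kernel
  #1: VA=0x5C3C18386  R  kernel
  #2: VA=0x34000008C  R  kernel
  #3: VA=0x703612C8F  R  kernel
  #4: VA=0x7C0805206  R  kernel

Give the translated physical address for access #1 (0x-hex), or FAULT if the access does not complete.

Per-access translation:
#0 VA=0xC2E00F57 (r,kernel):
  L0 @0x3E[3] → 0x40007  P=1,RW=1,US=1,PS=0
  L1 @0x40[23] → 0x42087  P=1,RW=1,US=1,PS=1
  → PA=0x42F57 (huge @L1)  (2 entries read)
#1 VA=0x5C3C18386 (r,kernel):
  L0 @0x3E[23] → 0x43007  P=1,RW=1,US=1,PS=0
  L1 @0x43[30] → 0x44007  P=1,RW=1,US=1,PS=0
  L2 @0x44[24] → 0x47007  P=1,RW=1,US=1,PS=0
  → PA=0x47386  (3 entries read)
#2 VA=0x34000008C (r,kernel):
  L0 @0x3E[13] → 0x3C002  P=0,RW=1,US=0,PS=0
  ✗ PAGE_NOT_PRESENT  [1 reads]
#3 VA=0x703612C8F (r,kernel):
  L0 @0x3E[28] → 0x4B007  P=1,RW=1,US=1,PS=0
  L1 @0x4B[27] → 0x4C007  P=1,RW=1,US=1,PS=0
  L2 @0x4C[18] → 0x50007  P=1,RW=1,US=1,PS=0
  → PA=0x50C8F  (3 entries read)
#4 VA=0x7C0805206 (r,kernel):
  L0 @0x3E[31] → 0x52007  P=1,RW=1,US=1,PS=0
  L1 @0x52[4] → 0x56007  P=1,RW=1,US=1,PS=0
  L2 @0x56[5] → 0x57007  P=1,RW=1,US=1,PS=0
  → PA=0x57206  (3 entries read)

Access #1 PA: 0x47386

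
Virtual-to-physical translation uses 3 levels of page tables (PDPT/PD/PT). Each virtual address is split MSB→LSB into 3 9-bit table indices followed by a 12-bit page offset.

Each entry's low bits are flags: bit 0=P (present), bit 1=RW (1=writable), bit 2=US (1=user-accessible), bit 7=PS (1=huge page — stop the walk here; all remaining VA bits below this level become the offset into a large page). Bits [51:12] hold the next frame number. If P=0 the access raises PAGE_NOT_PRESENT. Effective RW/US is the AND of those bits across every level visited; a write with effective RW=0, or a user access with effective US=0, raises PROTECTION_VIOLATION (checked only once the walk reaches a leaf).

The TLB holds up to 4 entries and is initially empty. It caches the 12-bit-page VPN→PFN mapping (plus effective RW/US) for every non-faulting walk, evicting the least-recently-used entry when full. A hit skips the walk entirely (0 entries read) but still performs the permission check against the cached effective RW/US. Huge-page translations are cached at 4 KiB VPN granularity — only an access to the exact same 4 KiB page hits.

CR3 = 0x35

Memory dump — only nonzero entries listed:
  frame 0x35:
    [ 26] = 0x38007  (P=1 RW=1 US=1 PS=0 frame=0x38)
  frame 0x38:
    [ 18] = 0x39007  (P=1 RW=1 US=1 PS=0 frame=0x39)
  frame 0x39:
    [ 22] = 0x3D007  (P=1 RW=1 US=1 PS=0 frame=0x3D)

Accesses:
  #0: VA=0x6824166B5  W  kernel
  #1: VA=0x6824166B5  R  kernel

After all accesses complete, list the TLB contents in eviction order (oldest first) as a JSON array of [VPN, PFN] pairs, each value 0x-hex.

Walk each access:
#0 VA=0x6824166B5 (w,kernel):
  lvl0: tbl 0x35, slot 26 ⇒ 0x38007 (P1/RW1/US1/PS0)
  lvl1: tbl 0x38, slot 18 ⇒ 0x39007 (P1/RW1/US1/PS0)
  lvl2: tbl 0x39, slot 22 ⇒ 0x3D007 (P1/RW1/US1/PS0)
  ✓ 0x3D6B5  — 3 lookups
#1 VA=0x6824166B5 (r,kernel):
  TLB hit vpn=0x682416 → PA=0x3D6B5

TLB: [["0x682416", "0x3D"]]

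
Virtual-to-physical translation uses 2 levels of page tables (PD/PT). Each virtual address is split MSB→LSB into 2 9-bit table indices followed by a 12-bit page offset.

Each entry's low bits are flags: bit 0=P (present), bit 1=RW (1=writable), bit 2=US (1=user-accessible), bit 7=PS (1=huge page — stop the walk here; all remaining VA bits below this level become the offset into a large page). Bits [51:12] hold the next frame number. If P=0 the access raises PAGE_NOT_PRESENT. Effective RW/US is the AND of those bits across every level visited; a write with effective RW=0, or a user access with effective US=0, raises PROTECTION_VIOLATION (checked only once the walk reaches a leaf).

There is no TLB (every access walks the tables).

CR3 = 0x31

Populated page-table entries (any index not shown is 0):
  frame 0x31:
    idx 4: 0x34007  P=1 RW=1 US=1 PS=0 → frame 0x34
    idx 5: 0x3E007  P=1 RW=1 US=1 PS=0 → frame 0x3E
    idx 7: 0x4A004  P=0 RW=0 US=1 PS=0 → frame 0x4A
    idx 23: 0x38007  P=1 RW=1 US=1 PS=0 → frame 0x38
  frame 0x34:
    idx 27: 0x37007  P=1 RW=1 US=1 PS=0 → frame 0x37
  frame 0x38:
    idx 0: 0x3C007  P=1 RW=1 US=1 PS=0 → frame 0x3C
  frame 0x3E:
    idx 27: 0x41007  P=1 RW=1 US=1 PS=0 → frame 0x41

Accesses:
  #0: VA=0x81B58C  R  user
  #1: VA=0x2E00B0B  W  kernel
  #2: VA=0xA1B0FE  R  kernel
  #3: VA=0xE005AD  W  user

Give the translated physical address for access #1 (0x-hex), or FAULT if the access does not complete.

Trace:
#0 VA=0x81B58C (r,user):
  L0: frame=0x31 idx=4 entry=0x34007 [P=1 RW=1 US=1 PS=0]
  L1: frame=0x34 idx=27 entry=0x37007 [P=1 RW=1 US=1 PS=0]
  ✓ 0x3758C  — 2 lookups
#1 VA=0x2E00B0B (w,kernel):
  L0: frame=0x31 idx=23 entry=0x38007 [P=1 RW=1 US=1 PS=0]
  L1: frame=0x38 idx=0 entry=0x3C007 [P=1 RW=1 US=1 PS=0]
  ✓ 0x3CB0B  — 2 lookups
#2 VA=0xA1B0FE (r,kernel):
  L0: frame=0x31 idx=5 entry=0x3E007 [P=1 RW=1 US=1 PS=0]
  L1: frame=0x3E idx=27 entry=0x41007 [P=1 RW=1 US=1 PS=0]
  ✓ 0x410FE  — 2 lookups
#3 VA=0xE005AD (w,user):
  L0: frame=0x31 idx=7 entry=0x4A004 [P=0 RW=0 US=1 PS=0]
  ✗ PAGE_NOT_PRESENT  [1 reads]

Access #1 PA: 0x3CB0B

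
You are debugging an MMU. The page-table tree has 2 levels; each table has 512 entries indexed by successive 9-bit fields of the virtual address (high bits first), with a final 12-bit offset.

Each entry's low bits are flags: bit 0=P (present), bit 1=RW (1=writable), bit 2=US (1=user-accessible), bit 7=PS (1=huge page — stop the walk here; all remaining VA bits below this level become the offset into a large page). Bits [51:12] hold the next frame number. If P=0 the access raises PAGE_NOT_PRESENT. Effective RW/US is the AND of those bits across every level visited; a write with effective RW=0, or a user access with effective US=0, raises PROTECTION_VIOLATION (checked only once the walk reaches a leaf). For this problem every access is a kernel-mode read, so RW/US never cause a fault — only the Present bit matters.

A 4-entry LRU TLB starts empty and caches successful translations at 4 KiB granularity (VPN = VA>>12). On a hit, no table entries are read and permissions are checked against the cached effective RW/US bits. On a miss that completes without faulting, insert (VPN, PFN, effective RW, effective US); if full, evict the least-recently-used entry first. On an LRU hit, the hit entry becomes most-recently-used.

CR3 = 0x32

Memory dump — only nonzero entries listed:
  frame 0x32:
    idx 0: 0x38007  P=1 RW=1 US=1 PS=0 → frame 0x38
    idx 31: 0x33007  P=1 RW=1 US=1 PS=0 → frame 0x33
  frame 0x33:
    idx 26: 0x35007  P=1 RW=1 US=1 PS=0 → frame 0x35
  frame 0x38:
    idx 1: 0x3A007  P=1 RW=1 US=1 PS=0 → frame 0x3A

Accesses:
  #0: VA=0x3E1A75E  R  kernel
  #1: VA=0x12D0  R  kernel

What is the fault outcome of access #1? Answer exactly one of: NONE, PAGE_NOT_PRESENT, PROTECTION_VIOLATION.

Walk each access:
#0 VA=0x3E1A75E (r,kernel):
  L0 @0x32[31] → 0x33007  P=1,RW=1,US=1,PS=0
  L1 @0x33[26] → 0x35007  P=1,RW=1,US=1,PS=0
  ✓ 0x3575E  — 2 lookups
#1 VA=0x12D0 (r,kernel):
  L0 @0x32[0] → 0x38007  P=1,RW=1,US=1,PS=0
  L1 @0x38[1] → 0x3A007  P=1,RW=1,US=1,PS=0
  ✓ 0x3A2D0  — 2 lookups

Access #1 fault: NONE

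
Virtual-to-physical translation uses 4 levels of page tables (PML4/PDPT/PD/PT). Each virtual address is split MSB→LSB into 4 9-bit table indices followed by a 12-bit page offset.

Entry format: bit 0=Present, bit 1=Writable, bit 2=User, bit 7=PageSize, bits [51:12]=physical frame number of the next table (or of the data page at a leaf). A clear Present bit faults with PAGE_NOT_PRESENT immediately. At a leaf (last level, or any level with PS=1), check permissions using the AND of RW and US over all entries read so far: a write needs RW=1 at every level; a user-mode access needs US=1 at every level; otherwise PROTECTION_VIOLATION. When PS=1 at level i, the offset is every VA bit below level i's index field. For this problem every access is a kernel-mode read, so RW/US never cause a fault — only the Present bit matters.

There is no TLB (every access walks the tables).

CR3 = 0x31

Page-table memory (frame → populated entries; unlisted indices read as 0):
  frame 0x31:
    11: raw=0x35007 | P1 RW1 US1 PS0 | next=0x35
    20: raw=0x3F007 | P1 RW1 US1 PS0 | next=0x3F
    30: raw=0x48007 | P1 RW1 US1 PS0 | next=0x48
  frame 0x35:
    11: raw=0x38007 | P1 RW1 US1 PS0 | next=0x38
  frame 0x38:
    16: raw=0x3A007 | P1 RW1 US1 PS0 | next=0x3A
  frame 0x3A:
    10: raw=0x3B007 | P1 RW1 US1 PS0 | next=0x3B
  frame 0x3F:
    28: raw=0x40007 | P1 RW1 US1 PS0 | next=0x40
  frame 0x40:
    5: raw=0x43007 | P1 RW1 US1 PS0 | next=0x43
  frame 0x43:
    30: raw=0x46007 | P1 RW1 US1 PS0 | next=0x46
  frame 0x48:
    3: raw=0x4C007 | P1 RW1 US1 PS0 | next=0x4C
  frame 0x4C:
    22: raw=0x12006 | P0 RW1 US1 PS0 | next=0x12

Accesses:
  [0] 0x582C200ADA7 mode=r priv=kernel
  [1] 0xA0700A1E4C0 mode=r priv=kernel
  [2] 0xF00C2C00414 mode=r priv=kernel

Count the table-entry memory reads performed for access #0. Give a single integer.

Per-access translation:
#0 VA=0x582C200ADA7 (r,kernel):
  L0 @0x31[11] → 0x35007  P=1,RW=1,US=1,PS=0
  L1 @0x35[11] → 0x38007  P=1,RW=1,US=1,PS=0
  L2 @0x38[16] → 0x3A007  P=1,RW=1,US=1,PS=0
  L3 @0x3A[10] → 0x3B007  P=1,RW=1,US=1,PS=0
  → PA=0x3BDA7  (4 entries read)
#1 VA=0xA0700A1E4C0 (r,kernel):
  L0 @0x31[20] → 0x3F007  P=1,RW=1,US=1,PS=0
  L1 @0x3F[28] → 0x40007  P=1,RW=1,US=1,PS=0
  L2 @0x40[5] → 0x43007  P=1,RW=1,US=1,PS=0
  L3 @0x43[30] → 0x46007  P=1,RW=1,US=1,PS=0
  → PA=0x464C0  (4 entries read)
#2 VA=0xF00C2C00414 (r,kernel):
  L0 @0x31[30] → 0x48007  P=1,RW=1,US=1,PS=0
  L1 @0x48[3] → 0x4C007  P=1,RW=1,US=1,PS=0
  L2 @0x4C[22] → 0x12006  P=0,RW=1,US=1,PS=0
  ✗ PAGE_NOT_PRESENT  [3 reads]

Entries read for #0: 4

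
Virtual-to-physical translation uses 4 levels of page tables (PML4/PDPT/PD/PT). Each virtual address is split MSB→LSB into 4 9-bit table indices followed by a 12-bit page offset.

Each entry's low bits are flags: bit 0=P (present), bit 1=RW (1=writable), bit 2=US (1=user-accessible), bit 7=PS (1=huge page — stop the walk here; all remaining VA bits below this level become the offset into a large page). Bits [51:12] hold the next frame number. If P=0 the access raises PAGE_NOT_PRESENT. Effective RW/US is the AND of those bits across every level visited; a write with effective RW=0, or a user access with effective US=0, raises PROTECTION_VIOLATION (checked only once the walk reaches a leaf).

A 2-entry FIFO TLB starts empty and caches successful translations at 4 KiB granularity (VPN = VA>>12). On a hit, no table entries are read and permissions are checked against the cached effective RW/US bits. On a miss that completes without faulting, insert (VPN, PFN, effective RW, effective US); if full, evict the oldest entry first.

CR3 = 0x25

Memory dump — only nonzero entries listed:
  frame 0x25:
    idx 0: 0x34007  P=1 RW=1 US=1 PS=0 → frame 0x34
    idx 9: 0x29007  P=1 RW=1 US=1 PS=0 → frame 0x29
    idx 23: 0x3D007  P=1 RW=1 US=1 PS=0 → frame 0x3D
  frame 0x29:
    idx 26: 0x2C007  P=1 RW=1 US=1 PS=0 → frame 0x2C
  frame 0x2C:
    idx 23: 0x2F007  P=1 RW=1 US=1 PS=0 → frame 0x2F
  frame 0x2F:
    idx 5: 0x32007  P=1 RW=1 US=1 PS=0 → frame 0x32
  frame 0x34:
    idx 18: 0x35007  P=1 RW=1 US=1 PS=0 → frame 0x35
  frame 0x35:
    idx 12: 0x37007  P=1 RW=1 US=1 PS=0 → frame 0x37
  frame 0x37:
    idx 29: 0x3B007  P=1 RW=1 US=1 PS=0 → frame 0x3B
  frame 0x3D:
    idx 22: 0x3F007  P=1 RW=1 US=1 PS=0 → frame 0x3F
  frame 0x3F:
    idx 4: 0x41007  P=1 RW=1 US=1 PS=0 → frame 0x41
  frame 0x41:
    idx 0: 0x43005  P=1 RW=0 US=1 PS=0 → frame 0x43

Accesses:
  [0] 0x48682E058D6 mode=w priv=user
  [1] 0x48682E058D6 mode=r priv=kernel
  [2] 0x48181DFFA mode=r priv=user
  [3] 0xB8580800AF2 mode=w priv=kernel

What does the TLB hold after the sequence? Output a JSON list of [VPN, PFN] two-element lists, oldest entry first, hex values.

Trace:
#0 VA=0x48682E058D6 (w,user):
  [0] read 0x25 idx=9: raw=0x29007 flags P=1 W=1 U=1 S=0
  [1] read 0x29 idx=26: raw=0x2C007 flags P=1 W=1 U=1 S=0
  [2] read 0x2C idx=23: raw=0x2F007 flags P=1 W=1 U=1 S=0
  [3] read 0x2F idx=5: raw=0x32007 flags P=1 W=1 U=1 S=0
  → PA=0x328D6  (4 entries read)
#1 VA=0x48682E058D6 (r,kernel):
  TLB hit vpn=0x48682E05 → PA=0x328D6
#2 VA=0x48181DFFA (r,user):
  [0] read 0x25 idx=0: raw=0x34007 flags P=1 W=1 U=1 S=0
  [1] read 0x34 idx=18: raw=0x35007 flags P=1 W=1 U=1 S=0
  [2] read 0x35 idx=12: raw=0x37007 flags P=1 W=1 U=1 S=0
  [3] read 0x37 idx=29: raw=0x3B007 flags P=1 W=1 U=1 S=0
  → PA=0x3BFFA  (4 entries read)
#3 VA=0xB8580800AF2 (w,kernel):
  [0] read 0x25 idx=23: raw=0x3D007 flags P=1 W=1 U=1 S=0
  [1] read 0x3D idx=22: raw=0x3F007 flags P=1 W=1 U=1 S=0
  [2] read 0x3F idx=4: raw=0x41007 flags P=1 W=1 U=1 S=0
  [3] read 0x41 idx=0: raw=0x43005 flags P=1 W=0 U=1 S=0
  ✗ PROTECTION_VIOLATION  [4 reads]

TLB: [["0x48682E05", "0x32"], ["0x48181D", "0x3B"]]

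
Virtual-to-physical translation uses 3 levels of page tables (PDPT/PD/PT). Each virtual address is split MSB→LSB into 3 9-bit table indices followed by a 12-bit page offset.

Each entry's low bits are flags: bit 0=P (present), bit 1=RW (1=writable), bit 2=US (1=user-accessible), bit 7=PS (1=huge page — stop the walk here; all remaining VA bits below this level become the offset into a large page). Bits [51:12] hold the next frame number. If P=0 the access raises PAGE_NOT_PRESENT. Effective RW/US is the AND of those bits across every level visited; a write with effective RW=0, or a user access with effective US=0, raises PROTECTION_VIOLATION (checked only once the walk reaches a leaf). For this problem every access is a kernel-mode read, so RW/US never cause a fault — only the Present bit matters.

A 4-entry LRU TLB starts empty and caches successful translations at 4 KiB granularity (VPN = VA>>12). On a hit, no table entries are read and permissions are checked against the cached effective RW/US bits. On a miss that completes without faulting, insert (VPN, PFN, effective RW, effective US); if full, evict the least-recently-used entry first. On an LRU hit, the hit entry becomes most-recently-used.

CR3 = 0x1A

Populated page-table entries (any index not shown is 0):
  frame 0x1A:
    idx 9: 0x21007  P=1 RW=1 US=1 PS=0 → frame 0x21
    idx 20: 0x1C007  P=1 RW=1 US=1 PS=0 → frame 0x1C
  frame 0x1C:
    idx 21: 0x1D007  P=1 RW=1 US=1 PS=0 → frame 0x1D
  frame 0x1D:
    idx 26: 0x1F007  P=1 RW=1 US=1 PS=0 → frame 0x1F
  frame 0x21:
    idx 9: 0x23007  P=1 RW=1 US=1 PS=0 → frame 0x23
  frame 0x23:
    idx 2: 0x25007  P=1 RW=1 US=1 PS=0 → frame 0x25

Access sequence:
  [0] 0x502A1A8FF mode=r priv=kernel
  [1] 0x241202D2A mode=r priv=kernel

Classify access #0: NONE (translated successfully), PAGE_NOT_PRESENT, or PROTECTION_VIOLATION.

Per-access translation:
#0 VA=0x502A1A8FF (r,kernel):
  L0 @0x1A[20] → 0x1C007  P=1,RW=1,US=1,PS=0
  L1 @0x1C[21] → 0x1D007  P=1,RW=1,US=1,PS=0
  L2 @0x1D[26] → 0x1F007  P=1,RW=1,US=1,PS=0
  ⇒ phys 0x1F8FF  [3 reads]
#1 VA=0x241202D2A (r,kernel):
  L0 @0x1A[9] → 0x21007  P=1,RW=1,US=1,PS=0
  L1 @0x21[9] → 0x23007  P=1,RW=1,US=1,PS=0
  L2 @0x23[2] → 0x25007  P=1,RW=1,US=1,PS=0
  ⇒ phys 0x25D2A  [3 reads]

Access #0 fault: NONE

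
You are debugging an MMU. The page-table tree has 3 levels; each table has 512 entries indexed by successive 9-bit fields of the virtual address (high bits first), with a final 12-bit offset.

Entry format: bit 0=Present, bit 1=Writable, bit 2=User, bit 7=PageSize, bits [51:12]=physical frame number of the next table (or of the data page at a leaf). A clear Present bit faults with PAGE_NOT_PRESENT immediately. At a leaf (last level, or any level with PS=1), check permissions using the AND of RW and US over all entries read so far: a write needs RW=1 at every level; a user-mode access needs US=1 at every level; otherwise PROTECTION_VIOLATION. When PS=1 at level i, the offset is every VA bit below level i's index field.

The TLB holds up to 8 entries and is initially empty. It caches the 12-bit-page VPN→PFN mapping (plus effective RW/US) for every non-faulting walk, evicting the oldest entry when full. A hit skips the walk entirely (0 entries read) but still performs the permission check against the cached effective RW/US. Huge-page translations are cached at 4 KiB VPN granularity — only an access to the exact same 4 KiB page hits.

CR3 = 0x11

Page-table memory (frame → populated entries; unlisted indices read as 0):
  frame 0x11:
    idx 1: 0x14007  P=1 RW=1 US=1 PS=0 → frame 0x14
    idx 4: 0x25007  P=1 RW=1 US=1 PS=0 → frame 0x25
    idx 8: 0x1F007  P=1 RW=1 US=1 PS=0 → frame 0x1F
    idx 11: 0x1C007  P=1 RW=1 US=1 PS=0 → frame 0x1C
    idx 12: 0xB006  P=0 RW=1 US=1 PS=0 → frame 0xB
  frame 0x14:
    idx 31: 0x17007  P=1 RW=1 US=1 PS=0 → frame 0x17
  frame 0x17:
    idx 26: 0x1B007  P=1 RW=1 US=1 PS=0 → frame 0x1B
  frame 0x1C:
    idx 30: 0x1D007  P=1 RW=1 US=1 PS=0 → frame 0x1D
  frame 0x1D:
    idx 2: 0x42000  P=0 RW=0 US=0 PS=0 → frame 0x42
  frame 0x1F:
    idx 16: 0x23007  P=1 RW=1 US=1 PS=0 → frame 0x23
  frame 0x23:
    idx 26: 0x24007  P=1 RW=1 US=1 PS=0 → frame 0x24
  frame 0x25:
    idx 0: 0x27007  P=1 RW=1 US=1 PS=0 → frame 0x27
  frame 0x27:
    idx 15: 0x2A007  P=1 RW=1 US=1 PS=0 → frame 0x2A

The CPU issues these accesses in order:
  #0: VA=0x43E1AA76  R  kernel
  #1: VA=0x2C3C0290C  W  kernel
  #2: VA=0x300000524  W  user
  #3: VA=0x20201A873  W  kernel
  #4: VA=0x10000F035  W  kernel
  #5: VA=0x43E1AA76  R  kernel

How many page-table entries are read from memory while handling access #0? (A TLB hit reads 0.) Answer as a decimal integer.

Walk each access:
#0 VA=0x43E1AA76 (r,kernel):
  lvl0: tbl 0x11, slot 1 ⇒ 0x14007 (P1/RW1/US1/PS0)
  lvl1: tbl 0x14, slot 31 ⇒ 0x17007 (P1/RW1/US1/PS0)
  lvl2: tbl 0x17, slot 26 ⇒ 0x1B007 (P1/RW1/US1/PS0)
  → PA=0x1BA76  (3 entries read)
#1 VA=0x2C3C0290C (w,kernel):
  lvl0: tbl 0x11, slot 11 ⇒ 0x1C007 (P1/RW1/US1/PS0)
  lvl1: tbl 0x1C, slot 30 ⇒ 0x1D007 (P1/RW1/US1/PS0)
  lvl2: tbl 0x1D, slot 2 ⇒ 0x42000 (P0/RW0/US0/PS0)
  ✗ PAGE_NOT_PRESENT  [3 reads]
#2 VA=0x300000524 (w,user):
  lvl0: tbl 0x11, slot 12 ⇒ 0xB006 (P0/RW1/US1/PS0)
  ✗ PAGE_NOT_PRESENT  [1 reads]
#3 VA=0x20201A873 (w,kernel):
  lvl0: tbl 0x11, slot 8 ⇒ 0x1F007 (P1/RW1/US1/PS0)
  lvl1: tbl 0x1F, slot 16 ⇒ 0x23007 (P1/RW1/US1/PS0)
  lvl2: tbl 0x23, slot 26 ⇒ 0x24007 (P1/RW1/US1/PS0)
  → PA=0x24873  (3 entries read)
#4 VA=0x10000F035 (w,kernel):
  lvl0: tbl 0x11, slot 4 ⇒ 0x25007 (P1/RW1/US1/PS0)
  lvl1: tbl 0x25, slot 0 ⇒ 0x27007 (P1/RW1/US1/PS0)
  lvl2: tbl 0x27, slot 15 ⇒ 0x2A007 (P1/RW1/US1/PS0)
  → PA=0x2A035  (3 entries read)
#5 VA=0x43E1AA76 (r,kernel):
  TLB hit vpn=0x43E1A → PA=0x1BA76

Entries read for #0: 3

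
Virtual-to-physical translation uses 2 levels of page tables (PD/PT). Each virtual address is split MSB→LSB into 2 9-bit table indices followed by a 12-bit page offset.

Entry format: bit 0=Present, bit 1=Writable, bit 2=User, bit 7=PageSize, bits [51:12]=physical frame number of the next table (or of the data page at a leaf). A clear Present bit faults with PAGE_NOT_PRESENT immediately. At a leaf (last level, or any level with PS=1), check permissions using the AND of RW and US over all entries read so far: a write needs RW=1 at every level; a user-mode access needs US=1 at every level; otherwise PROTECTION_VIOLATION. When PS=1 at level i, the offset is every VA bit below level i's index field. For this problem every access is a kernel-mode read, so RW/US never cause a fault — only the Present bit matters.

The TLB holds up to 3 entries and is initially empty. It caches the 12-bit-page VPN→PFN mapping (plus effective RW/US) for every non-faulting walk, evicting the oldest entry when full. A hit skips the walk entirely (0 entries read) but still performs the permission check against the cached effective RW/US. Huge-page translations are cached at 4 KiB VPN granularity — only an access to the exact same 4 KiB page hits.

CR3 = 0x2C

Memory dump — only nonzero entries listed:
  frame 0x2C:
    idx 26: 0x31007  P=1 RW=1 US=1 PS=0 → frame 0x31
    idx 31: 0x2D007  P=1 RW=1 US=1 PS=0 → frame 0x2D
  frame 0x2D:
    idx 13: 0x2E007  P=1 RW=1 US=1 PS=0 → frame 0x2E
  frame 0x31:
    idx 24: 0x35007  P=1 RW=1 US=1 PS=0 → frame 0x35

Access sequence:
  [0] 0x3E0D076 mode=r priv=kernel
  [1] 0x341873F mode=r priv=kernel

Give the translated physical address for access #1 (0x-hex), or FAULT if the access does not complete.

Walk each access:
#0 VA=0x3E0D076 (r,kernel):
  [0] read 0x2C idx=31: raw=0x2D007 flags P=1 W=1 U=1 S=0
  [1] read 0x2D idx=13: raw=0x2E007 flags P=1 W=1 U=1 S=0
  ⇒ phys 0x2E076  [2 reads]
#1 VA=0x341873F (r,kernel):
  [0] read 0x2C idx=26: raw=0x31007 flags P=1 W=1 U=1 S=0
  [1] read 0x31 idx=24: raw=0x35007 flags P=1 W=1 U=1 S=0
  ⇒ phys 0x3573F  [2 reads]

Access #1 PA: 0x3573F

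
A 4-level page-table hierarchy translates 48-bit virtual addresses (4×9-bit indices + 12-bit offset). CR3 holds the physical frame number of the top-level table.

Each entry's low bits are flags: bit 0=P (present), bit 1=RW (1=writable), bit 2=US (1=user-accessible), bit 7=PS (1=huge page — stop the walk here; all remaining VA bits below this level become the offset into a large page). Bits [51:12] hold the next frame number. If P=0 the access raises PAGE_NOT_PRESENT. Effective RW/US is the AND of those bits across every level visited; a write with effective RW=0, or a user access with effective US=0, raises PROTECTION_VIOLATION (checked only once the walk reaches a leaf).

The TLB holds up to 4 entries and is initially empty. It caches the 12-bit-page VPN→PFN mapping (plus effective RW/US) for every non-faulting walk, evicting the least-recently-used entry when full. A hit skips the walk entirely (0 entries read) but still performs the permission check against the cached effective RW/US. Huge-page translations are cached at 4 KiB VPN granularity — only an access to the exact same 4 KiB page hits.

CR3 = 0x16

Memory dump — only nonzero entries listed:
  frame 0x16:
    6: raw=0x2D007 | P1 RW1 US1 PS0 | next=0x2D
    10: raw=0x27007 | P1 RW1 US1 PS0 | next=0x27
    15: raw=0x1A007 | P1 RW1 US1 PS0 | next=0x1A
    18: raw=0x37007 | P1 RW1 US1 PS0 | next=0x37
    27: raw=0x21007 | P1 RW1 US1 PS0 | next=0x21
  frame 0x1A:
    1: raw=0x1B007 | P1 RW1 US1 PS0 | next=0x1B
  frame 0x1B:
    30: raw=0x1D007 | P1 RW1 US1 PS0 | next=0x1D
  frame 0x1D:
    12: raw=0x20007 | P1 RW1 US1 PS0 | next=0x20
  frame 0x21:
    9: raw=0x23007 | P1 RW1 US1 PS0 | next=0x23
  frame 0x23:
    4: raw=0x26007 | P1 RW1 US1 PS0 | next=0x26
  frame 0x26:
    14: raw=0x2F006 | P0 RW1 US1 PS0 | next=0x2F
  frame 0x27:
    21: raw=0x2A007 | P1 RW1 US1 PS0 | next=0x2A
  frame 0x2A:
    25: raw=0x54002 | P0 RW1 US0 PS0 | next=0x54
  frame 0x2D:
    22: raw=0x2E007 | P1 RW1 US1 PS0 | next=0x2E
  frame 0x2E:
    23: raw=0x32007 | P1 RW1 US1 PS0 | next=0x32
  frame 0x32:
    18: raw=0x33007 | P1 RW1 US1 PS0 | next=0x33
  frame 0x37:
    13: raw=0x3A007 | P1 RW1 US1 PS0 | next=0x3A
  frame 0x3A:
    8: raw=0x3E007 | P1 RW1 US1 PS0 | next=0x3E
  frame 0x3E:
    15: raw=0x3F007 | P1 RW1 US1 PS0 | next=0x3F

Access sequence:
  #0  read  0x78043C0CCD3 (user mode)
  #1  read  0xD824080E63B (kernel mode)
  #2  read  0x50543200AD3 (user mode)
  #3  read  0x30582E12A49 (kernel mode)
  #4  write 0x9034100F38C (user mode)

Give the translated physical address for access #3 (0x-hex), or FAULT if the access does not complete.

Trace:
#0 VA=0x78043C0CCD3 (r,user):
  L0: frame=0x16 idx=15 entry=0x1A007 [P=1 RW=1 US=1 PS=0]
  L1: frame=0x1A idx=1 entry=0x1B007 [P=1 RW=1 US=1 PS=0]
  L2: frame=0x1B idx=30 entry=0x1D007 [P=1 RW=1 US=1 PS=0]
  L3: frame=0x1D idx=12 entry=0x20007 [P=1 RW=1 US=1 PS=0]
  ⇒ phys 0x20CD3  [4 reads]
#1 VA=0xD824080E63B (r,kernel):
  L0: frame=0x16 idx=27 entry=0x21007 [P=1 RW=1 US=1 PS=0]
  L1: frame=0x21 idx=9 entry=0x23007 [P=1 RW=1 US=1 PS=0]
  L2: frame=0x23 idx=4 entry=0x26007 [P=1 RW=1 US=1 PS=0]
  L3: frame=0x26 idx=14 entry=0x2F006 [P=0 RW=1 US=1 PS=0]
  ✗ PAGE_NOT_PRESENT  [4 reads]
#2 VA=0x50543200AD3 (r,user):
  L0: frame=0x16 idx=10 entry=0x27007 [P=1 RW=1 US=1 PS=0]
  L1: frame=0x27 idx=21 entry=0x2A007 [P=1 RW=1 US=1 PS=0]
  L2: frame=0x2A idx=25 entry=0x54002 [P=0 RW=1 US=0 PS=0]
  ✗ PAGE_NOT_PRESENT  [3 reads]
#3 VA=0x30582E12A49 (r,kernel):
  L0: frame=0x16 idx=6 entry=0x2D007 [P=1 RW=1 US=1 PS=0]
  L1: frame=0x2D idx=22 entry=0x2E007 [P=1 RW=1 US=1 PS=0]
  L2: frame=0x2E idx=23 entry=0x32007 [P=1 RW=1 US=1 PS=0]
  L3: frame=0x32 idx=18 entry=0x33007 [P=1 RW=1 US=1 PS=0]
  ⇒ phys 0x33A49  [4 reads]
#4 VA=0x9034100F38C (w,user):
  L0: frame=0x16 idx=18 entry=0x37007 [P=1 RW=1 US=1 PS=0]
  L1: frame=0x37 idx=13 entry=0x3A007 [P=1 RW=1 US=1 PS=0]
  L2: frame=0x3A idx=8 entry=0x3E007 [P=1 RW=1 US=1 PS=0]
  L3: frame=0x3E idx=15 entry=0x3F007 [P=1 RW=1 US=1 PS=0]
  ⇒ phys 0x3F38C  [4 reads]

Access #3 PA: 0x33A49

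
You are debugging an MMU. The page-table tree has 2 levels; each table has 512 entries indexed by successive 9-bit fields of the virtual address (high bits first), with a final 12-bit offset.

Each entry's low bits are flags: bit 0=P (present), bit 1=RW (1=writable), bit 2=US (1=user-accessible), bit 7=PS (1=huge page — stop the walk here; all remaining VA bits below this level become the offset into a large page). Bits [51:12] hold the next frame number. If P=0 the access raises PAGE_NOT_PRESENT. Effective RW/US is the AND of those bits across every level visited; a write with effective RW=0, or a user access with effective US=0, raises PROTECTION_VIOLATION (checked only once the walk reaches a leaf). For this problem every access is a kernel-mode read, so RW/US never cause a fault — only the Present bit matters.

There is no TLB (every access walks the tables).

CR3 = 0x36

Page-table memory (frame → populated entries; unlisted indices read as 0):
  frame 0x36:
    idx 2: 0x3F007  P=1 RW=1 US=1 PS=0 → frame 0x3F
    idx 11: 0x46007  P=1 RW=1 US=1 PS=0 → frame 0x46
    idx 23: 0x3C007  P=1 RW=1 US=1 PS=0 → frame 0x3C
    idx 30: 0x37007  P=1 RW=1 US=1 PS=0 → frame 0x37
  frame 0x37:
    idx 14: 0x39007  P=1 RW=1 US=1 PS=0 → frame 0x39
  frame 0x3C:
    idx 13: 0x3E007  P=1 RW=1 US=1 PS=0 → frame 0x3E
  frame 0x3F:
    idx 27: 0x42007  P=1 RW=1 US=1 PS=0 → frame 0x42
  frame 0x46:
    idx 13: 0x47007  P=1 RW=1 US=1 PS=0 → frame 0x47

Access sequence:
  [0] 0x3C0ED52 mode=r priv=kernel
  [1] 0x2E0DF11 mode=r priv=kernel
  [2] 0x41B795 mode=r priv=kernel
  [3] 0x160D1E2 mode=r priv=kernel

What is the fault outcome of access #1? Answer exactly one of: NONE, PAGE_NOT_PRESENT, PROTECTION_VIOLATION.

Per-access translation:
#0 VA=0x3C0ED52 (r,kernel):
  L0 @0x36[30] → 0x37007  P=1,RW=1,US=1,PS=0
  L1 @0x37[14] → 0x39007  P=1,RW=1,US=1,PS=0
  ✓ 0x39D52  — 2 lookups
#1 VA=0x2E0DF11 (r,kernel):
  L0 @0x36[23] → 0x3C007  P=1,RW=1,US=1,PS=0
  L1 @0x3C[13] → 0x3E007  P=1,RW=1,US=1,PS=0
  ✓ 0x3EF11  — 2 lookups
#2 VA=0x41B795 (r,kernel):
  L0 @0x36[2] → 0x3F007  P=1,RW=1,US=1,PS=0
  L1 @0x3F[27] → 0x42007  P=1,RW=1,US=1,PS=0
  ✓ 0x42795  — 2 lookups
#3 VA=0x160D1E2 (r,kernel):
  L0 @0x36[11] → 0x46007  P=1,RW=1,US=1,PS=0
  L1 @0x46[13] → 0x47007  P=1,RW=1,US=1,PS=0
  ✓ 0x471E2  — 2 lookups

Access #1 fault: NONE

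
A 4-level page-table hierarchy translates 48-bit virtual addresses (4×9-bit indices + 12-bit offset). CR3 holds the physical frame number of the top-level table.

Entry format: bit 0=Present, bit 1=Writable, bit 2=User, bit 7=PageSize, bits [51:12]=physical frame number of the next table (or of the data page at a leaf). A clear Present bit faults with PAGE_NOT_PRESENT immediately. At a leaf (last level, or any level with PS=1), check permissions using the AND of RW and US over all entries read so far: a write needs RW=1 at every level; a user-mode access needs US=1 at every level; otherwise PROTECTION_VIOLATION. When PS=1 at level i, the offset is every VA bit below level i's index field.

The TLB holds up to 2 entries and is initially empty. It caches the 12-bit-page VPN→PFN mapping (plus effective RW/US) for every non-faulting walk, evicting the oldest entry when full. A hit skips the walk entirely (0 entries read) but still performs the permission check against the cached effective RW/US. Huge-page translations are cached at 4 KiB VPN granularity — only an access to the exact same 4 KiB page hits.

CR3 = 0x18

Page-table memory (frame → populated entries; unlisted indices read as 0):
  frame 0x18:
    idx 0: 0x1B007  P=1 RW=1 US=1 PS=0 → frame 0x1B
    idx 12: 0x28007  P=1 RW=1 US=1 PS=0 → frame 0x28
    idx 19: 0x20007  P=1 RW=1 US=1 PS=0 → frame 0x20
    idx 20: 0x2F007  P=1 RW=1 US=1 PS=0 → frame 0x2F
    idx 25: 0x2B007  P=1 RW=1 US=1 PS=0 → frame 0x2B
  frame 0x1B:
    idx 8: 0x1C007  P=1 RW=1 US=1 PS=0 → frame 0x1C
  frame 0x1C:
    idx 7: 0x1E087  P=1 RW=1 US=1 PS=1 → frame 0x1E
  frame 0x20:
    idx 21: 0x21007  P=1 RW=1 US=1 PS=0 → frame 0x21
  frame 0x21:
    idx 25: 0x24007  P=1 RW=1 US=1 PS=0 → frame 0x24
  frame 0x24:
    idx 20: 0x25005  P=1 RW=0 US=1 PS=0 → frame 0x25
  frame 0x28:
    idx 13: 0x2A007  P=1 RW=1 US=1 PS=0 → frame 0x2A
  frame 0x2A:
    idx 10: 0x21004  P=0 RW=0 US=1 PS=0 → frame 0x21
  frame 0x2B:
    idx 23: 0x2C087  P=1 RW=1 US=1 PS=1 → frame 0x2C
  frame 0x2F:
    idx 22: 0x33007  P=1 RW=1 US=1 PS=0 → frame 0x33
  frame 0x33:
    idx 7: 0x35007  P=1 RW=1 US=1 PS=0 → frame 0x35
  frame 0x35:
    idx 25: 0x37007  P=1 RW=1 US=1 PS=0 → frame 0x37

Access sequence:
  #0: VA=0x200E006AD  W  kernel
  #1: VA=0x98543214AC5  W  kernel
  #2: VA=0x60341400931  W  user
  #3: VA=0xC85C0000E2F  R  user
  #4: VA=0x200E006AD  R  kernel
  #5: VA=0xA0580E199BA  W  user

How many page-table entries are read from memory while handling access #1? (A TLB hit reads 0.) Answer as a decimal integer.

Walk each access:
#0 VA=0x200E006AD (w,kernel):
  lvl0: tbl 0x18, slot 0 ⇒ 0x1B007 (P1/RW1/US1/PS0)
  lvl1: tbl 0x1B, slot 8 ⇒ 0x1C007 (P1/RW1/US1/PS0)
  lvl2: tbl 0x1C, slot 7 ⇒ 0x1E087 (P1/RW1/US1/PS1)
  ✓ 0x1E6AD (huge @L2)  — 3 lookups
#1 VA=0x98543214AC5 (w,kernel):
  lvl0: tbl 0x18, slot 19 ⇒ 0x20007 (P1/RW1/US1/PS0)
  lvl1: tbl 0x20, slot 21 ⇒ 0x21007 (P1/RW1/US1/PS0)
  lvl2: tbl 0x21, slot 25 ⇒ 0x24007 (P1/RW1/US1/PS0)
  lvl3: tbl 0x24, slot 20 ⇒ 0x25005 (P1/RW0/US1/PS0)
  → PROTECTION_VIOLATION  (4 entries read)
#2 VA=0x60341400931 (w,user):
  lvl0: tbl 0x18, slot 12 ⇒ 0x28007 (P1/RW1/US1/PS0)
  lvl1: tbl 0x28, slot 13 ⇒ 0x2A007 (P1/RW1/US1/PS0)
  lvl2: tbl 0x2A, slot 10 ⇒ 0x21004 (P0/RW0/US1/PS0)
  → PAGE_NOT_PRESENT  (3 entries read)
#3 VA=0xC85C0000E2F (r,user):
  lvl0: tbl 0x18, slot 25 ⇒ 0x2B007 (P1/RW1/US1/PS0)
  lvl1: tbl 0x2B, slot 23 ⇒ 0x2C087 (P1/RW1/US1/PS1)
  ✓ 0x2CE2F (huge @L1)  — 2 lookups
#4 VA=0x200E006AD (r,kernel):
  TLB hit vpn=0x200E00 → PA=0x1E6AD
#5 VA=0xA0580E199BA (w,user):
  lvl0: tbl 0x18, slot 20 ⇒ 0x2F007 (P1/RW1/US1/PS0)
  lvl1: tbl 0x2F, slot 22 ⇒ 0x33007 (P1/RW1/US1/PS0)
  lvl2: tbl 0x33, slot 7 ⇒ 0x35007 (P1/RW1/US1/PS0)
  lvl3: tbl 0x35, slot 25 ⇒ 0x37007 (P1/RW1/US1/PS0)
  ✓ 0x379BA  — 4 lookups

Entries read for #1: 4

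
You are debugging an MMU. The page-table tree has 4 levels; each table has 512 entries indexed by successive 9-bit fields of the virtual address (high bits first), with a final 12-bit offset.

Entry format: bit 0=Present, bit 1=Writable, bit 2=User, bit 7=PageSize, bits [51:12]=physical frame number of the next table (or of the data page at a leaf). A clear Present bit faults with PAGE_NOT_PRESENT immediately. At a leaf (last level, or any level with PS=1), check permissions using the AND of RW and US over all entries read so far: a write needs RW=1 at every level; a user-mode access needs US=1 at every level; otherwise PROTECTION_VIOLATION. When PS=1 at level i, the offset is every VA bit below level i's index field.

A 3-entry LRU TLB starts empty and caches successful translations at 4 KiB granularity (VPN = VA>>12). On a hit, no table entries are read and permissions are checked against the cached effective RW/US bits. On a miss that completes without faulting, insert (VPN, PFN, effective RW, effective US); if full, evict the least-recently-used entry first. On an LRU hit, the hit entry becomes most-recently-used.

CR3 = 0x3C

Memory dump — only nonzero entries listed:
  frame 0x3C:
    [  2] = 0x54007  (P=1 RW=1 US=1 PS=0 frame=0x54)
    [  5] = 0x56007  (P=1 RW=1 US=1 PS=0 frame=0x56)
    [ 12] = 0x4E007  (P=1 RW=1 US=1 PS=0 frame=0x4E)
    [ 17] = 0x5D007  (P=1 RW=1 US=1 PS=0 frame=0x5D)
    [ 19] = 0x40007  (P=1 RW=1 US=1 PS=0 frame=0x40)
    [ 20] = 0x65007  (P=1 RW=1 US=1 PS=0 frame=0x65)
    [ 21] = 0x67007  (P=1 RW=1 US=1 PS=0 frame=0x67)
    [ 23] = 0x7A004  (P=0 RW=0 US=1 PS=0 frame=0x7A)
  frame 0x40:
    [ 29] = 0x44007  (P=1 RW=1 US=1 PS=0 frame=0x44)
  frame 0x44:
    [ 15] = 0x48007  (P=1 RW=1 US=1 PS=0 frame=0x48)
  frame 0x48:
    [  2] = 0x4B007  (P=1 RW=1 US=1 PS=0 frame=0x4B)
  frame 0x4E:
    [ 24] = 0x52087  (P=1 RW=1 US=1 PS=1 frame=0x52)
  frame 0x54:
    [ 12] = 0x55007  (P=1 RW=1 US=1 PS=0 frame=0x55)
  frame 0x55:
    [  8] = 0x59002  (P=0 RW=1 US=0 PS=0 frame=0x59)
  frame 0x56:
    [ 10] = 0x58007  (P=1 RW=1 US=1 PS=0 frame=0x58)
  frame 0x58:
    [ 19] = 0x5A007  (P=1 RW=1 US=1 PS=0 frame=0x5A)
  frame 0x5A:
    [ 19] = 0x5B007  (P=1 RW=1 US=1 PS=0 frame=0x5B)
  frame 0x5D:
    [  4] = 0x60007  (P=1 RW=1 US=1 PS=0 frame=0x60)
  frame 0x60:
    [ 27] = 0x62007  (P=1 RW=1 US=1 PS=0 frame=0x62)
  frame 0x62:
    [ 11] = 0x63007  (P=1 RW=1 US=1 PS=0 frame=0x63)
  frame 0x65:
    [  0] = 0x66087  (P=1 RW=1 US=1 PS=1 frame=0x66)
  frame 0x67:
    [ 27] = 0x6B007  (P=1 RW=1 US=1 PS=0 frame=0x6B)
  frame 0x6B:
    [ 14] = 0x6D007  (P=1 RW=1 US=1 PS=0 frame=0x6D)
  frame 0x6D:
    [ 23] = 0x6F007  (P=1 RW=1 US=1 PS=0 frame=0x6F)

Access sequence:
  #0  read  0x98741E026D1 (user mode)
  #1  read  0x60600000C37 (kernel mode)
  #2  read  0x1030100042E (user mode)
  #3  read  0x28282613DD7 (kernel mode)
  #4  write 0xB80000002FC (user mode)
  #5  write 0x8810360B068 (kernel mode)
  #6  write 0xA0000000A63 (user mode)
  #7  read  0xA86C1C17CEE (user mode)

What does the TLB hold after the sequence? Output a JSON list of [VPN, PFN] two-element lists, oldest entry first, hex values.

Per-access translation:
#0 VA=0x98741E026D1 (r,user):
  lvl0: tbl 0x3C, slot 19 ⇒ 0x40007 (P1/RW1/US1/PS0)
  lvl1: tbl 0x40, slot 29 ⇒ 0x44007 (P1/RW1/US1/PS0)
  lvl2: tbl 0x44, slot 15 ⇒ 0x48007 (P1/RW1/US1/PS0)
  lvl3: tbl 0x48, slot 2 ⇒ 0x4B007 (P1/RW1/US1/PS0)
  ✓ 0x4B6D1  — 4 lookups
#1 VA=0x60600000C37 (r,kernel):
  lvl0: tbl 0x3C, slot 12 ⇒ 0x4E007 (P1/RW1/US1/PS0)
  lvl1: tbl 0x4E, slot 24 ⇒ 0x52087 (P1/RW1/US1/PS1)
  ✓ 0x52C37 (huge @L1)  — 2 lookups
#2 VA=0x1030100042E (r,user):
  lvl0: tbl 0x3C, slot 2 ⇒ 0x54007 (P1/RW1/US1/PS0)
  lvl1: tbl 0x54, slot 12 ⇒ 0x55007 (P1/RW1/US1/PS0)
  lvl2: tbl 0x55, slot 8 ⇒ 0x59002 (P0/RW1/US0/PS0)
  → PAGE_NOT_PRESENT  (3 entries read)
#3 VA=0x28282613DD7 (r,kernel):
  lvl0: tbl 0x3C, slot 5 ⇒ 0x56007 (P1/RW1/US1/PS0)
  lvl1: tbl 0x56, slot 10 ⇒ 0x58007 (P1/RW1/US1/PS0)
  lvl2: tbl 0x58, slot 19 ⇒ 0x5A007 (P1/RW1/US1/PS0)
  lvl3: tbl 0x5A, slot 19 ⇒ 0x5B007 (P1/RW1/US1/PS0)
  ✓ 0x5BDD7  — 4 lookups
#4 VA=0xB80000002FC (w,user):
  lvl0: tbl 0x3C, slot 23 ⇒ 0x7A004 (P0/RW0/US1/PS0)
  → PAGE_NOT_PRESENT  (1 entries read)
#5 VA=0x8810360B068 (w,kernel):
  lvl0: tbl 0x3C, slot 17 ⇒ 0x5D007 (P1/RW1/US1/PS0)
  lvl1: tbl 0x5D, slot 4 ⇒ 0x60007 (P1/RW1/US1/PS0)
  lvl2: tbl 0x60, slot 27 ⇒ 0x62007 (P1/RW1/US1/PS0)
  lvl3: tbl 0x62, slot 11 ⇒ 0x63007 (P1/RW1/US1/PS0)
  ✓ 0x63068  — 4 lookups
#6 VA=0xA0000000A63 (w,user):
  lvl0: tbl 0x3C, slot 20 ⇒ 0x65007 (P1/RW1/US1/PS0)
  lvl1: tbl 0x65, slot 0 ⇒ 0x66087 (P1/RW1/US1/PS1)
  ✓ 0x66A63 (huge @L1)  — 2 lookups
#7 VA=0xA86C1C17CEE (r,user):
  lvl0: tbl 0x3C, slot 21 ⇒ 0x67007 (P1/RW1/US1/PS0)
  lvl1: tbl 0x67, slot 27 ⇒ 0x6B007 (P1/RW1/US1/PS0)
  lvl2: tbl 0x6B, slot 14 ⇒ 0x6D007 (P1/RW1/US1/PS0)
  lvl3: tbl 0x6D, slot 23 ⇒ 0x6F007 (P1/RW1/US1/PS0)
  ✓ 0x6FCEE  — 4 lookups

TLB: [["0x8810360B", "0x63"], ["0xA0000000", "0x66"], ["0xA86C1C17", "0x6F"]]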